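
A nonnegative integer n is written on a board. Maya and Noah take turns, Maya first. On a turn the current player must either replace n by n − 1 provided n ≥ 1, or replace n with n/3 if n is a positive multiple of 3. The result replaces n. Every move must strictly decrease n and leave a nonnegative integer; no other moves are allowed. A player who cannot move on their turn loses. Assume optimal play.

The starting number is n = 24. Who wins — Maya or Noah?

Noah wins.

Work bottom-up. With no move the player to move loses. Otherwise the position is W if at least one move leads to an L position for the opponent, and L if every move leads to a W.
n=0: no move → L
n=1: W (go to 0, an L position)
n=2: L (sole option 1(W) is W)
n=3: W (go to 2, an L position)
n=4: L (sole option 3(W) is W)
n=5: W (go to 4, an L position)
n=6: W (go to 2, an L position)
n=7: L (sole option 6(W) is W)
n=8: W (go to 7, an L position)
n=9: L (options 3(W), 8(W) are all W)
n=10: W (go to 9, an L position)
n=11: L (sole option 10(W) is W)
n=12: W (go to 4, an L position)
n=13: L (sole option 12(W) is W)
n=14: W (go to 13, an L position)
n=15: L (options 5(W), 14(W) are all W)
n=16: W (go to 15, an L position)
n=17: L (sole option 16(W) is W)
n=18: W (go to 17, an L position)
n=19: L (sole option 18(W) is W)
n=20: W (go to 19, an L position)
n=21: W (go to 7, an L position)
n=22: L (sole option 21(W) is W)
n=23: W (go to 22, an L position)
n=24: L (options 8(W), 23(W) are all W)
The starting position 24 is L: whatever Maya does, the opponent receives a W position.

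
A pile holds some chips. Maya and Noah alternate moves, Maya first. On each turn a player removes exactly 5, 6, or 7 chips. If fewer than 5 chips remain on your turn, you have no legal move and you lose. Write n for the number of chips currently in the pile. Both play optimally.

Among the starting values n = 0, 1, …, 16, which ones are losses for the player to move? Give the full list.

0, 1, 2, 3, 4, 12, 13, 14, 15, 16

Build the W/L table. Terminal = L. A non-terminal position is W if it has a move to some L; otherwise it is L.
n=0: no move → L
n=1: no move → L
n=2: no move → L
n=3: no move → L
n=4: no move → L
n=5: →0(L), so W
n=6: →1(L), so W
n=7: →2(L), so W
n=8: →3(L), so W
n=9: →4(L), so W
n=10: →4(L), so W
n=11: →4(L), so W
n=12: →7(W), 6(W), 5(W) — all W, so L
n=13: →8(W), 7(W), 6(W) — all W, so L
n=14: →9(W), 8(W), 7(W) — all W, so L
n=15: →10(W), 9(W), 8(W) — all W, so L
n=16: →11(W), 10(W), 9(W) — all W, so L
Reading off the rows marked L gives the requested list; there are 10 such values of n.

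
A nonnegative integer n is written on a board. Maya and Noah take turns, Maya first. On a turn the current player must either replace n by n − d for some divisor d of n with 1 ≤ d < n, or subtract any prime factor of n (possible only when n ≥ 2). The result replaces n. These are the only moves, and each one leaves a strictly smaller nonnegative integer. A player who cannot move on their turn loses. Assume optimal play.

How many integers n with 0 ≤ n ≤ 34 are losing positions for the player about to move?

Work bottom-up. With no move the player to move loses. Otherwise the position is W if at least one move leads to an L position for the opponent, and L if every move leads to a W.
n=0: no move → L
n=1: no move → L
n=2: W (go to 0, an L position)
n=3: W (go to 0, an L position)
n=4: L (options 2(W), 3(W) are all W)
n=5: W (go to 0, an L position)
n=6: W (go to 4, an L position)
n=7: W (go to 0, an L position)
n=8: W (go to 4, an L position)
n=9: L (options 6(W), 8(W) are all W)
n=10: W (go to 9, an L position)
n=11: W (go to 0, an L position)
n=12: W (go to 9, an L position)
n=13: W (go to 0, an L position)
n=14: L (options 7(W), 12(W), 13(W) are all W)
n=15: W (go to 14, an L position)
n=16: W (go to 14, an L position)
n=17: W (go to 0, an L position)
n=18: W (go to 9, an L position)
n=19: W (go to 0, an L position)
n=20: L (options 10(W), 15(W), 16(W), 18(W), 19(W) are all W)
n=21: W (go to 14, an L position)
n=22: W (go to 20, an L position)
n=23: W (go to 0, an L position)
n=24: W (go to 20, an L position)
n=25: W (go to 20, an L position)
n=26: L (options 13(W), 24(W), 25(W) are all W)
n=27: W (go to 26, an L position)
n=28: W (go to 14, an L position)
n=29: W (go to 0, an L position)
n=30: W (go to 20, an L position)
n=31: W (go to 0, an L position)
n=32: L (options 16(W), 24(W), 28(W), 30(W), 31(W) are all W)
n=33: W (go to 32, an L position)
n=34: W (go to 32, an L position)
L entries with 0 ≤ n ≤ 34: n = 0, 1, 4, 9, 14, 20, 26, 32; that makes 8.

8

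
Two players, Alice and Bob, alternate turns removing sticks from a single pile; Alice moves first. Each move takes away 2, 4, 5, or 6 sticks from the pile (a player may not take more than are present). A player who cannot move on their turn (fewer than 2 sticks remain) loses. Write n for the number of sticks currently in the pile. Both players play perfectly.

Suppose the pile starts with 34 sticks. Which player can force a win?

Alice wins.

Build the W/L table. Terminal = L. A non-terminal position is W if it has a move to some L; otherwise it is L.
n=0: no move → L
n=1: no move → L
n=2: can move to 0, which is L ⇒ W
n=3: can move to 1, which is L ⇒ W
n=4: can move to 0, which is L ⇒ W
n=5: can move to 1, which is L ⇒ W
n=6: can move to 1, which is L ⇒ W
n=7: can move to 1, which is L ⇒ W
n=8: moves to 6(W), 4(W), 3(W), 2(W); every one is W ⇒ L
n=9: moves to 7(W), 5(W), 4(W), 3(W); every one is W ⇒ L
n=10: can move to 8, which is L ⇒ W
n=11: can move to 9, which is L ⇒ W
n=12: can move to 8, which is L ⇒ W
n=13: can move to 9, which is L ⇒ W
n=14: can move to 9, which is L ⇒ W
n=15: can move to 9, which is L ⇒ W
n=16: moves to 14(W), 12(W), 11(W), 10(W); every one is W ⇒ L
n=17: moves to 15(W), 13(W), 12(W), 11(W); every one is W ⇒ L
n=18: can move to 16, which is L ⇒ W
n=19: can move to 17, which is L ⇒ W
n=20: can move to 16, which is L ⇒ W
n=21: can move to 17, which is L ⇒ W
n=22: can move to 17, which is L ⇒ W
n=23: can move to 17, which is L ⇒ W
n=24: moves to 22(W), 20(W), 19(W), 18(W); every one is W ⇒ L
n=25: moves to 23(W), 21(W), 20(W), 19(W); every one is W ⇒ L
n=26: can move to 24, which is L ⇒ W
n=27: can move to 25, which is L ⇒ W
n=28: can move to 24, which is L ⇒ W
n=29: can move to 25, which is L ⇒ W
n=30: can move to 25, which is L ⇒ W
n=31: can move to 25, which is L ⇒ W
n=32: moves to 30(W), 28(W), 27(W), 26(W); every one is W ⇒ L
n=33: moves to 31(W), 29(W), 28(W), 27(W); every one is W ⇒ L
n=34: can move to 32, which is L ⇒ W
From 34 Alice can remove 2, leaving 32, reaching an L position.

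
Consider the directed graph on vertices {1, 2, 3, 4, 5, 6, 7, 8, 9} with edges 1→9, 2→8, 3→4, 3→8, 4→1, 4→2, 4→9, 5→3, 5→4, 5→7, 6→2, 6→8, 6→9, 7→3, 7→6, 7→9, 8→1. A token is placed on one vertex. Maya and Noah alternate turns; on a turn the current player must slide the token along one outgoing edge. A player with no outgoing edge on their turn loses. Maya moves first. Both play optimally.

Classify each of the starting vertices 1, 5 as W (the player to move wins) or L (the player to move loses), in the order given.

1: W, 5: L

Build the W/L table. Terminal = L. A non-terminal position is W if it has a move to some L; otherwise it is L.
Every edge goes from a vertex to one that appears earlier in the order 9, 1, 8, 2, 4, 6, 3, 7, 5, so processing vertices in that order labels each vertex after all of its successors.
9: no outgoing edge → L
1: reaches L-position 9 → W
8: only reaches 1(W), which is W → L
2: reaches L-position 8 → W
4: reaches L-position 9 → W
6: reaches L-position 8 → W
3: reaches L-position 8 → W
7: reaches L-position 9 → W
5: only reaches 7(W), 3(W), 4(W), all W → L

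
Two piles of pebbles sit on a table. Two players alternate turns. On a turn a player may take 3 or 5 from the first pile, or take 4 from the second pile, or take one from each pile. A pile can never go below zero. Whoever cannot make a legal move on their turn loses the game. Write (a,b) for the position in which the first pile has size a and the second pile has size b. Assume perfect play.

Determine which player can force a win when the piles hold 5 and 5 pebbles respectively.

The first player wins.

Label each position W (a win for the player to move) or L (a loss). A position with no legal move is L; any other position is W exactly when some move reaches an L, and L when every move reaches a W.
No move ever increases a pile, so every position that can arise here has a ≤ 5 and b ≤ 5; it is enough to label the cells with 0 ≤ a ≤ 5 and 0 ≤ b ≤ 5.
Every move lowers a or b (never raises either), so fill the grid row by row in increasing a, and left to right within a row: each cell's successors are then already labelled.
      b=0  b=1  b=2  b=3  b=4  b=5
a=0:    L    L    L    L    W    W
a=1:    L    W    W    W    W    L
a=2:    L    W    L    L    W    L
a=3:    W    W    W    W    W    L
a=4:    W    L    L    L    L    W
a=5:    W    W    W    W    W    W
Cells with no legal move (terminal, hence L): (0,0), (0,1), (0,2), (0,3), (1,0), (2,0).
The remaining L cells, each justified by listing all of its moves:
(1,5): only reaches (1,1)(W), (0,4)(W), all W → L
(2,2): only reaches (1,1)(W), which is W → L
(2,3): only reaches (1,2)(W), which is W → L
(2,5): only reaches (2,1)(W), (1,4)(W), all W → L
(3,5): only reaches (0,5)(W), (3,1)(W), (2,4)(W), all W → L
(4,1): only reaches (1,1)(W), (3,0)(W), all W → L
(4,2): only reaches (1,2)(W), (3,1)(W), all W → L
(4,3): only reaches (1,3)(W), (3,2)(W), all W → L
(4,4): only reaches (1,4)(W), (4,0)(W), (3,3)(W), all W → L
Every other cell has at least one move into one of the L cells above, so it is W.
From (5,5) the player to move can move to (2,5), reaching an L position.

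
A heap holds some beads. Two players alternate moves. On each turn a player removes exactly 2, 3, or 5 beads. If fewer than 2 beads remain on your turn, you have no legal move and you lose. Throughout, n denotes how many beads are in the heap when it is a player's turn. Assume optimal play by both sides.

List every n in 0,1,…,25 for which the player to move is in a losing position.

0, 1, 7, 8, 14, 15, 21, 22

Label each position W (a win for the player to move) or L (a loss). A position with no legal move is L; any other position is W exactly when some move reaches an L, and L when every move reaches a W.
n=0: no move → L
n=1: no move → L
n=2: W (go to 0, an L position)
n=3: W (go to 1, an L position)
n=4: W (go to 1, an L position)
n=5: W (go to 0, an L position)
n=6: W (go to 1, an L position)
n=7: L (options 5(W), 4(W), 2(W) are all W)
n=8: L (options 6(W), 5(W), 3(W) are all W)
n=9: W (go to 7, an L position)
n=10: W (go to 8, an L position)
n=11: W (go to 8, an L position)
n=12: W (go to 7, an L position)
n=13: W (go to 8, an L position)
n=14: L (options 12(W), 11(W), 9(W) are all W)
n=15: L (options 13(W), 12(W), 10(W) are all W)
n=16: W (go to 14, an L position)
n=17: W (go to 15, an L position)
n=18: W (go to 15, an L position)
n=19: W (go to 14, an L position)
n=20: W (go to 15, an L position)
n=21: L (options 19(W), 18(W), 16(W) are all W)
n=22: L (options 20(W), 19(W), 17(W) are all W)
n=23: W (go to 21, an L position)
n=24: W (go to 22, an L position)
n=25: W (go to 22, an L position)
The losing starting values of n are exactly the entries labelled L in this table (8 of them).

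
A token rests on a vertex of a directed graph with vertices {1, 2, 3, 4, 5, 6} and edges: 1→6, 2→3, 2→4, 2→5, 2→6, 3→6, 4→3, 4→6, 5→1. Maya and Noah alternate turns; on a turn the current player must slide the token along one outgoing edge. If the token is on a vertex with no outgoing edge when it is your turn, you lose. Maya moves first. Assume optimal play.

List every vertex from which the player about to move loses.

5, 6

Compute win/loss labels from the base case upward. A position with no move is L. Any other position is W if it can reach an L in one move, else L.
Every edge goes from a vertex to one that appears earlier in the order 6, 3, 1, 5, 4, 2, so processing vertices in that order labels each vertex after all of its successors.
6: no outgoing edge → L
3: W (go to 6, an L position)
1: W (go to 6, an L position)
5: L (sole option 1(W) is W)
4: W (go to 6, an L position)
2: W (go to 5, an L position)
Reading off the rows marked L gives the requested list; there are 2 such vertices.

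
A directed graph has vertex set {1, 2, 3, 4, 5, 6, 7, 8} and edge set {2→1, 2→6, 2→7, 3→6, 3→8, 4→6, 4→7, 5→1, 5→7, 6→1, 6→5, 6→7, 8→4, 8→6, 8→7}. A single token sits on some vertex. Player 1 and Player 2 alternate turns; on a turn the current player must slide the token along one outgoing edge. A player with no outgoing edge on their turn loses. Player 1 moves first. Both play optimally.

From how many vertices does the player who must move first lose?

3

Work bottom-up. With no move the player to move loses. Otherwise the position is W if at least one move leads to an L position for the opponent, and L if every move leads to a W.
Every edge goes from a vertex to one that appears earlier in the order 1, 7, 5, 6, 2, 4, 8, 3, so processing vertices in that order labels each vertex after all of its successors.
1: no outgoing edge → L
7: no outgoing edge → L
5: reaches L-position 7 → W
6: reaches L-position 7 → W
2: reaches L-position 7 → W
4: reaches L-position 7 → W
8: reaches L-position 7 → W
3: only reaches 8(W), 6(W), all W → L
The L vertices are 1, 3, 7; that is 3 in all.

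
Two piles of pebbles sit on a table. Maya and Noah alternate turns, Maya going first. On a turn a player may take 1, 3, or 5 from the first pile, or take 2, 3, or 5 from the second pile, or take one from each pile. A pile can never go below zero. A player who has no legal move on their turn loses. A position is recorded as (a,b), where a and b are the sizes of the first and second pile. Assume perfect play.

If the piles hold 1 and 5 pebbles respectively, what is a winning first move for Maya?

Move to (1,3).

Positions with no move are L. A position that does have a move is losing for the player to move precisely when every available move leads to a winning position for the opponent. Fill in the labels:
No move ever increases a pile, so every position that can arise here has a ≤ 1 and b ≤ 5; it is enough to label the cells with 0 ≤ a ≤ 1 and 0 ≤ b ≤ 5.
Every move lowers a or b (never raises either), so fill the grid row by row in increasing a, and left to right within a row: each cell's successors are then already labelled.
      b=0  b=1  b=2  b=3  b=4  b=5
a=0:    L    L    W    W    W    W
a=1:    W    W    W    L    L    W
Cells with no legal move (terminal, hence L): (0,0), (0,1).
The remaining L cells, each justified by listing all of its moves:
(1,3): →(0,3)(W), (1,1)(W), (1,0)(W), (0,2)(W) — all W, so L
(1,4): →(0,4)(W), (1,2)(W), (1,1)(W), (0,3)(W) — all W, so L
Every other cell has at least one move into one of the L cells above, so it is W.
From (1,5), the L positions reachable in one move are: (1,3).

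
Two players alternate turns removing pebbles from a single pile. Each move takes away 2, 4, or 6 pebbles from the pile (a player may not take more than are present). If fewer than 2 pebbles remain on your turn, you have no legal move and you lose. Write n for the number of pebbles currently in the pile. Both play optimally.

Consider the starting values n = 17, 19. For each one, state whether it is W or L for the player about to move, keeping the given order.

Build the W/L table. Terminal = L. A non-terminal position is W if it has a move to some L; otherwise it is L.
n=0: no move → L
n=1: no move → L
n=2: W (go to 0, an L position)
n=3: W (go to 1, an L position)
n=4: W (go to 0, an L position)
n=5: W (go to 1, an L position)
n=6: W (go to 0, an L position)
n=7: W (go to 1, an L position)
n=8: L (options 6(W), 4(W), 2(W) are all W)
n=9: L (options 7(W), 5(W), 3(W) are all W)
n=10: W (go to 8, an L position)
n=11: W (go to 9, an L position)
n=12: W (go to 8, an L position)
n=13: W (go to 9, an L position)
n=14: W (go to 8, an L position)
n=15: W (go to 9, an L position)
n=16: L (options 14(W), 12(W), 10(W) are all W)
n=17: L (options 15(W), 13(W), 11(W) are all W)
n=18: W (go to 16, an L position)
n=19: W (go to 17, an L position)

17: L, 19: W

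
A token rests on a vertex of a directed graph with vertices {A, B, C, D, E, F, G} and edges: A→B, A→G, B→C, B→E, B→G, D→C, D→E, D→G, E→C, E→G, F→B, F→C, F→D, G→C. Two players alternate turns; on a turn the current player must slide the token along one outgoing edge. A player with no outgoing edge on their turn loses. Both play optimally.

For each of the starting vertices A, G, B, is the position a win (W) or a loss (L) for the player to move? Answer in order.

A: L, G: W, B: W

Work bottom-up. With no move the player to move loses. Otherwise the position is W if at least one move leads to an L position for the opponent, and L if every move leads to a W.
Every edge goes from a vertex to one that appears earlier in the order C, G, E, D, B, A, F, so processing vertices in that order labels each vertex after all of its successors.
C: no outgoing edge → L
G: can move to C, which is L ⇒ W
E: can move to C, which is L ⇒ W
D: can move to C, which is L ⇒ W
B: can move to C, which is L ⇒ W
A: moves to B(W), G(W); every one is W ⇒ L
F: can move to C, which is L ⇒ W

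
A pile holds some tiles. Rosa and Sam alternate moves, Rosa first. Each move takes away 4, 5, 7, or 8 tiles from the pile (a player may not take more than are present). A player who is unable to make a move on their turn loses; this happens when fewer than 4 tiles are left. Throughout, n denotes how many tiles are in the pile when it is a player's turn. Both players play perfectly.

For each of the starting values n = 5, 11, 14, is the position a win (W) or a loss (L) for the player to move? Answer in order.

5: W, 11: W, 14: L

Positions with no move are L. A position that does have a move is losing for the player to move precisely when every available move leads to a winning position for the opponent. Fill in the labels:
n=0: no move → L
n=1: no move → L
n=2: no move → L
n=3: no move → L
n=4: →0(L), so W
n=5: →1(L), so W
n=6: →2(L), so W
n=7: →3(L), so W
n=8: →3(L), so W
n=9: →2(L), so W
n=10: →3(L), so W
n=11: →3(L), so W
n=12: →8(W), 7(W), 5(W), 4(W) — all W, so L
n=13: →9(W), 8(W), 6(W), 5(W) — all W, so L
n=14: →10(W), 9(W), 7(W), 6(W) — all W, so L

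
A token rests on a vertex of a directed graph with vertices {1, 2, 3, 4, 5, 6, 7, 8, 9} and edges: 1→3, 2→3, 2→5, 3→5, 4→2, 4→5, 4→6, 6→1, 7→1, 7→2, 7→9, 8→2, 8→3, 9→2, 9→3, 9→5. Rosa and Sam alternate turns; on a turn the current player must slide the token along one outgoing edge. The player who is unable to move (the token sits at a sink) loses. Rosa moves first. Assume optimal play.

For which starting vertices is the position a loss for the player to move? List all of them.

1, 5, 8

Positions with no move are L. A position that does have a move is losing for the player to move precisely when every available move leads to a winning position for the opponent. Fill in the labels:
Every edge goes from a vertex to one that appears earlier in the order 5, 3, 2, 9, 8, 1, 6, 4, 7, so processing vertices in that order labels each vertex after all of its successors.
5: no outgoing edge → L
3: can move to 5, which is L ⇒ W
2: can move to 5, which is L ⇒ W
9: can move to 5, which is L ⇒ W
8: moves to 2(W), 3(W); every one is W ⇒ L
1: the only move is to 3(W), a W ⇒ L
6: can move to 1, which is L ⇒ W
4: can move to 5, which is L ⇒ W
7: can move to 1, which is L ⇒ W
The losing starting vertices are exactly the entries labelled L in this table (3 of them).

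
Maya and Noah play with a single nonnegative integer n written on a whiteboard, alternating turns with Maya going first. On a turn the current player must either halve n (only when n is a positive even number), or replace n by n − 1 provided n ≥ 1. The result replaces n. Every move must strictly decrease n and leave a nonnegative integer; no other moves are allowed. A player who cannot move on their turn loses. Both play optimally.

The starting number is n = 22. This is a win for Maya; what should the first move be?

Move to 11.

Compute win/loss labels from the base case upward. A position with no move is L. Any other position is W if it can reach an L in one move, else L.
n=0: no move → L
n=1: reaches L-position 0 → W
n=2: only reaches 1(W), which is W → L
n=3: reaches L-position 2 → W
n=4: reaches L-position 2 → W
n=5: only reaches 4(W), which is W → L
n=6: reaches L-position 5 → W
n=7: only reaches 6(W), which is W → L
n=8: reaches L-position 7 → W
n=9: only reaches 8(W), which is W → L
n=10: reaches L-position 5 → W
n=11: only reaches 10(W), which is W → L
n=12: reaches L-position 11 → W
n=13: only reaches 12(W), which is W → L
n=14: reaches L-position 7 → W
n=15: only reaches 14(W), which is W → L
n=16: reaches L-position 15 → W
n=17: only reaches 16(W), which is W → L
n=18: reaches L-position 9 → W
n=19: only reaches 18(W), which is W → L
n=20: reaches L-position 19 → W
n=21: only reaches 20(W), which is W → L
n=22: reaches L-position 11 → W
From 22, the L positions reachable in one move are: 11, 21. Any move reaching one of these is winning.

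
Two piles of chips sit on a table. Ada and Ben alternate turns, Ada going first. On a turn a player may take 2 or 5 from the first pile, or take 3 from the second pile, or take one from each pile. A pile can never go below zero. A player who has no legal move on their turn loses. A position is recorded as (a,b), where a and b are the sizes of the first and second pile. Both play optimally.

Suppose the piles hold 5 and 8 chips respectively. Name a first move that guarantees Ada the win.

Move to (3,8).

Build the W/L table. Terminal = L. A non-terminal position is W if it has a move to some L; otherwise it is L.
No move ever increases a pile, so every position that can arise here has a ≤ 5 and b ≤ 8; it is enough to label the cells with 0 ≤ a ≤ 5 and 0 ≤ b ≤ 8.
Every move lowers a or b (never raises either), so fill the grid row by row in increasing a, and left to right within a row: each cell's successors are then already labelled.
      b=0  b=1  b=2  b=3  b=4  b=5  b=6  b=7  b=8
a=0:    L    L    L    W    W    W    L    L    L
a=1:    L    W    W    W    L    L    L    W    W
a=2:    W    W    W    L    L    W    W    W    W
a=3:    W    L    L    L    W    W    W    L    L
a=4:    L    L    W    W    W    L    L    L    W
a=5:    W    W    W    W    L    L    W    W    W
Cells with no legal move (terminal, hence L): (0,0), (0,1), (0,2), (1,0).
The remaining L cells, each justified by listing all of its moves:
(0,6): the only move is to (0,3)(W), a W ⇒ L
(0,7): the only move is to (0,4)(W), a W ⇒ L
(0,8): the only move is to (0,5)(W), a W ⇒ L
(1,4): moves to (1,1)(W), (0,3)(W); every one is W ⇒ L
(1,5): moves to (1,2)(W), (0,4)(W); every one is W ⇒ L
(1,6): moves to (1,3)(W), (0,5)(W); every one is W ⇒ L
(2,3): moves to (0,3)(W), (2,0)(W), (1,2)(W); every one is W ⇒ L
(2,4): moves to (0,4)(W), (2,1)(W), (1,3)(W); every one is W ⇒ L
(3,1): moves to (1,1)(W), (2,0)(W); every one is W ⇒ L
(3,2): moves to (1,2)(W), (2,1)(W); every one is W ⇒ L
(3,3): moves to (1,3)(W), (3,0)(W), (2,2)(W); every one is W ⇒ L
(3,7): moves to (1,7)(W), (3,4)(W), (2,6)(W); every one is W ⇒ L
(3,8): moves to (1,8)(W), (3,5)(W), (2,7)(W); every one is W ⇒ L
(4,0): the only move is to (2,0)(W), a W ⇒ L
(4,1): moves to (2,1)(W), (3,0)(W); every one is W ⇒ L
(4,5): moves to (2,5)(W), (4,2)(W), (3,4)(W); every one is W ⇒ L
(4,6): moves to (2,6)(W), (4,3)(W), (3,5)(W); every one is W ⇒ L
(4,7): moves to (2,7)(W), (4,4)(W), (3,6)(W); every one is W ⇒ L
(5,4): moves to (3,4)(W), (0,4)(W), (5,1)(W), (4,3)(W); every one is W ⇒ L
(5,5): moves to (3,5)(W), (0,5)(W), (5,2)(W), (4,4)(W); every one is W ⇒ L
Every other cell has at least one move into one of the L cells above, so it is W.
From (5,8), the L positions reachable in one move are: (3,8), (0,8), (5,5), (4,7). Any move reaching one of these is winning.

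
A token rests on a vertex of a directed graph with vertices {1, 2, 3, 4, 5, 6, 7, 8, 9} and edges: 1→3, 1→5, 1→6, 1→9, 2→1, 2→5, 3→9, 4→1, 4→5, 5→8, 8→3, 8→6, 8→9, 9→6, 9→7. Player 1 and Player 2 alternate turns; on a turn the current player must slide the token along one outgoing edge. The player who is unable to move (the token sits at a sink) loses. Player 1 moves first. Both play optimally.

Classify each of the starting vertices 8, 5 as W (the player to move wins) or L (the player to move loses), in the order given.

Work bottom-up. With no move the player to move loses. Otherwise the position is W if at least one move leads to an L position for the opponent, and L if every move leads to a W.
Every edge goes from a vertex to one that appears earlier in the order 7, 6, 9, 3, 8, 5, 1, 4, 2, so processing vertices in that order labels each vertex after all of its successors.
7: no outgoing edge → L
6: no outgoing edge → L
9: W (go to 6, an L position)
3: L (sole option 9(W) is W)
8: W (go to 3, an L position)
5: L (sole option 8(W) is W)
1: W (go to 5, an L position)
4: W (go to 5, an L position)
2: W (go to 5, an L position)

8: W, 5: L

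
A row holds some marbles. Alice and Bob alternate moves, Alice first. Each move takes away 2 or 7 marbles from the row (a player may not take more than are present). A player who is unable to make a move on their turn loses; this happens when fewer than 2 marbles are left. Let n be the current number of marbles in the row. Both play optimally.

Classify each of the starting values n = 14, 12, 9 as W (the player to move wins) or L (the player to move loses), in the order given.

Classify positions by backward induction: terminal positions (no move available) are L. From any other position, the mover wins iff some move reaches an L.
n=0: no move → L
n=1: no move → L
n=2: reaches L-position 0 → W
n=3: reaches L-position 1 → W
n=4: only reaches 2(W), which is W → L
n=5: only reaches 3(W), which is W → L
n=6: reaches L-position 4 → W
n=7: reaches L-position 5 → W
n=8: reaches L-position 1 → W
n=9: only reaches 7(W), 2(W), all W → L
n=10: only reaches 8(W), 3(W), all W → L
n=11: reaches L-position 9 → W
n=12: reaches L-position 10 → W
n=13: only reaches 11(W), 6(W), all W → L
n=14: only reaches 12(W), 7(W), all W → L

14: L, 12: W, 9: L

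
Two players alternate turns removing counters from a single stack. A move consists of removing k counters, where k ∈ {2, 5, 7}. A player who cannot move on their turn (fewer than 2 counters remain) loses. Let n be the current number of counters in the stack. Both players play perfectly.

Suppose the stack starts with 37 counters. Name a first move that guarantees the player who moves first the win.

Remove 2, leaving 35.

Classify positions by backward induction: terminal positions (no move available) are L. From any other position, the mover wins iff some move reaches an L.
n=0: no move → L
n=1: no move → L
n=2: can move to 0, which is L ⇒ W
n=3: can move to 1, which is L ⇒ W
n=4: the only move is to 2(W), a W ⇒ L
n=5: can move to 0, which is L ⇒ W
n=6: can move to 4, which is L ⇒ W
n=7: can move to 0, which is L ⇒ W
n=8: can move to 1, which is L ⇒ W
n=9: can move to 4, which is L ⇒ W
n=10: moves to 8(W), 5(W), 3(W); every one is W ⇒ L
n=11: can move to 4, which is L ⇒ W
n=12: can move to 10, which is L ⇒ W
n=13: moves to 11(W), 8(W), 6(W); every one is W ⇒ L
n=14: moves to 12(W), 9(W), 7(W); every one is W ⇒ L
n=15: can move to 13, which is L ⇒ W
n=16: can move to 14, which is L ⇒ W
n=17: can move to 10, which is L ⇒ W
n=18: can move to 13, which is L ⇒ W
n=19: can move to 14, which is L ⇒ W
n=20: can move to 13, which is L ⇒ W
n=21: can move to 14, which is L ⇒ W
n=22: moves to 20(W), 17(W), 15(W); every one is W ⇒ L
n=23: moves to 21(W), 18(W), 16(W); every one is W ⇒ L
n=24: can move to 22, which is L ⇒ W
n=25: can move to 23, which is L ⇒ W
n=26: moves to 24(W), 21(W), 19(W); every one is W ⇒ L
n=27: can move to 22, which is L ⇒ W
n=28: can move to 26, which is L ⇒ W
n=29: can move to 22, which is L ⇒ W
n=30: can move to 23, which is L ⇒ W
n=31: can move to 26, which is L ⇒ W
n=32: moves to 30(W), 27(W), 25(W); every one is W ⇒ L
n=33: can move to 26, which is L ⇒ W
n=34: can move to 32, which is L ⇒ W
n=35: moves to 33(W), 30(W), 28(W); every one is W ⇒ L
n=36: moves to 34(W), 31(W), 29(W); every one is W ⇒ L
n=37: can move to 35, which is L ⇒ W
From 37, the L positions reachable in one move are: 35, 32. Any move reaching one of these is winning.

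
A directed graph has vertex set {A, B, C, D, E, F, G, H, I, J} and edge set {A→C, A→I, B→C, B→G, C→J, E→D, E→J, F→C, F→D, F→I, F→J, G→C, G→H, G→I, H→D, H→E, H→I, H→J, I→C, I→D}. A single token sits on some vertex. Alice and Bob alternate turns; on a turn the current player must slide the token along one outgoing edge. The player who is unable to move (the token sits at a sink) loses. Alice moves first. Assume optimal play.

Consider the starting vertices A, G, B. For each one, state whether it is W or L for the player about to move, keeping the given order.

Positions with no move are L. A position that does have a move is losing for the player to move precisely when every available move leads to a winning position for the opponent. Fill in the labels:
Every edge goes from a vertex to one that appears earlier in the order J, D, C, I, F, E, H, G, A, B, so processing vertices in that order labels each vertex after all of its successors.
J: no outgoing edge → L
D: no outgoing edge → L
C: W (go to J, an L position)
I: W (go to D, an L position)
F: W (go to D, an L position)
E: W (go to D, an L position)
H: W (go to D, an L position)
G: L (options H(W), I(W), C(W) are all W)
A: L (options I(W), C(W) are all W)
B: W (go to G, an L position)

A: L, G: L, B: W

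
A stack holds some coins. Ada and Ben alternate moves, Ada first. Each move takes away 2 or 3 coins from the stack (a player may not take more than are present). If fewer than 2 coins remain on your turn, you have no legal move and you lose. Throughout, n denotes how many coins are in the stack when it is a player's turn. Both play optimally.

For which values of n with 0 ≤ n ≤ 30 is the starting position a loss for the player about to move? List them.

Work bottom-up. With no move the player to move loses. Otherwise the position is W if at least one move leads to an L position for the opponent, and L if every move leads to a W.
n=0: no move → L
n=1: no move → L
n=2: W (go to 0, an L position)
n=3: W (go to 1, an L position)
n=4: W (go to 1, an L position)
n=5: L (options 3(W), 2(W) are all W)
n=6: L (options 4(W), 3(W) are all W)
n=7: W (go to 5, an L position)
n=8: W (go to 6, an L position)
n=9: W (go to 6, an L position)
n=10: L (options 8(W), 7(W) are all W)
n=11: L (options 9(W), 8(W) are all W)
n=12: W (go to 10, an L position)
n=13: W (go to 11, an L position)
n=14: W (go to 11, an L position)
n=15: L (options 13(W), 12(W) are all W)
n=16: L (options 14(W), 13(W) are all W)
n=17: W (go to 15, an L position)
n=18: W (go to 16, an L position)
n=19: W (go to 16, an L position)
n=20: L (options 18(W), 17(W) are all W)
n=21: L (options 19(W), 18(W) are all W)
n=22: W (go to 20, an L position)
n=23: W (go to 21, an L position)
n=24: W (go to 21, an L position)
n=25: L (options 23(W), 22(W) are all W)
n=26: L (options 24(W), 23(W) are all W)
n=27: W (go to 25, an L position)
n=28: W (go to 26, an L position)
n=29: W (go to 26, an L position)
n=30: L (options 28(W), 27(W) are all W)
Reading off the rows marked L gives the requested list; there are 13 such values of n.

0, 1, 5, 6, 10, 11, 15, 16, 20, 21, 25, 26, 30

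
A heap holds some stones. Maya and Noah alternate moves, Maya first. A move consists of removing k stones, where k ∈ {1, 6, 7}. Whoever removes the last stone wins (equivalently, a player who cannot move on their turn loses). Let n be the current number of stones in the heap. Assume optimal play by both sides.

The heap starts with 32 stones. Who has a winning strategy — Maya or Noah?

Classify positions by backward induction: terminal positions (no move available) are L. From any other position, the mover wins iff some move reaches an L.
n=0: no move → L
n=1: reaches L-position 0 → W
n=2: only reaches 1(W), which is W → L
n=3: reaches L-position 2 → W
n=4: only reaches 3(W), which is W → L
n=5: reaches L-position 4 → W
n=6: reaches L-position 0 → W
n=7: reaches L-position 0 → W
n=8: reaches L-position 2 → W
n=9: reaches L-position 2 → W
n=10: reaches L-position 4 → W
n=11: reaches L-position 4 → W
n=12: only reaches 11(W), 6(W), 5(W), all W → L
n=13: reaches L-position 12 → W
n=14: only reaches 13(W), 8(W), 7(W), all W → L
n=15: reaches L-position 14 → W
n=16: only reaches 15(W), 10(W), 9(W), all W → L
n=17: reaches L-position 16 → W
n=18: reaches L-position 12 → W
n=19: reaches L-position 12 → W
n=20: reaches L-position 14 → W
n=21: reaches L-position 14 → W
n=22: reaches L-position 16 → W
n=23: reaches L-position 16 → W
n=24: only reaches 23(W), 18(W), 17(W), all W → L
n=25: reaches L-position 24 → W
n=26: only reaches 25(W), 20(W), 19(W), all W → L
n=27: reaches L-position 26 → W
n=28: only reaches 27(W), 22(W), 21(W), all W → L
n=29: reaches L-position 28 → W
n=30: reaches L-position 24 → W
n=31: reaches L-position 24 → W
n=32: reaches L-position 26 → W
From 32 Maya can remove 6, leaving 26, reaching an L position.

Maya wins.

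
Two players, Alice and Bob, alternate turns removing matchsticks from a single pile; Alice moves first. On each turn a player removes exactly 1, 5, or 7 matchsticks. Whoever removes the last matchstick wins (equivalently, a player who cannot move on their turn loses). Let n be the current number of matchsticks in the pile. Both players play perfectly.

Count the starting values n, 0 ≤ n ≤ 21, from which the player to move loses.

Positions with no move are L. A position that does have a move is losing for the player to move precisely when every available move leads to a winning position for the opponent. Fill in the labels:
n=0: no move → L
n=1: can move to 0, which is L ⇒ W
n=2: the only move is to 1(W), a W ⇒ L
n=3: can move to 2, which is L ⇒ W
n=4: the only move is to 3(W), a W ⇒ L
n=5: can move to 4, which is L ⇒ W
n=6: moves to 5(W), 1(W); every one is W ⇒ L
n=7: can move to 6, which is L ⇒ W
n=8: moves to 7(W), 3(W), 1(W); every one is W ⇒ L
n=9: can move to 8, which is L ⇒ W
n=10: moves to 9(W), 5(W), 3(W); every one is W ⇒ L
n=11: can move to 10, which is L ⇒ W
n=12: moves to 11(W), 7(W), 5(W); every one is W ⇒ L
n=13: can move to 12, which is L ⇒ W
n=14: moves to 13(W), 9(W), 7(W); every one is W ⇒ L
n=15: can move to 14, which is L ⇒ W
n=16: moves to 15(W), 11(W), 9(W); every one is W ⇒ L
n=17: can move to 16, which is L ⇒ W
n=18: moves to 17(W), 13(W), 11(W); every one is W ⇒ L
n=19: can move to 18, which is L ⇒ W
n=20: moves to 19(W), 15(W), 13(W); every one is W ⇒ L
n=21: can move to 20, which is L ⇒ W
L entries with 0 ≤ n ≤ 21: n = 0, 2, 4, 6, 8, 10, 12, 14, 16, 18, 20; that makes 11.

11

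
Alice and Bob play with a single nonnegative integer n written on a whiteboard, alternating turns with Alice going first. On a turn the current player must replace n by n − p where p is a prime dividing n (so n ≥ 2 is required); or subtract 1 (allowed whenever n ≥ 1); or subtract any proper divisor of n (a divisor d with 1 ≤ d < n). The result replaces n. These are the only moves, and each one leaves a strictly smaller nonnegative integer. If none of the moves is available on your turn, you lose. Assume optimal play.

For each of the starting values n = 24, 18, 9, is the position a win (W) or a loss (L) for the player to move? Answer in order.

24: W, 18: W, 9: L

Use the standard recursion: the mover loses at a terminal position; elsewhere, the mover wins exactly when some move hands the opponent an L position.
n=0: no move → L
n=1: reaches L-position 0 → W
n=2: reaches L-position 0 → W
n=3: reaches L-position 0 → W
n=4: only reaches 2(W), 3(W), all W → L
n=5: reaches L-position 0 → W
n=6: reaches L-position 4 → W
n=7: reaches L-position 0 → W
n=8: reaches L-position 4 → W
n=9: only reaches 6(W), 8(W), all W → L
n=10: reaches L-position 9 → W
n=11: reaches L-position 0 → W
n=12: reaches L-position 9 → W
n=13: reaches L-position 0 → W
n=14: only reaches 7(W), 12(W), 13(W), all W → L
n=15: reaches L-position 14 → W
n=16: reaches L-position 14 → W
n=17: reaches L-position 0 → W
n=18: reaches L-position 9 → W
n=19: reaches L-position 0 → W
n=20: only reaches 10(W), 15(W), 16(W), 18(W), 19(W), all W → L
n=21: reaches L-position 14 → W
n=22: reaches L-position 20 → W
n=23: reaches L-position 0 → W
n=24: reaches L-position 20 → W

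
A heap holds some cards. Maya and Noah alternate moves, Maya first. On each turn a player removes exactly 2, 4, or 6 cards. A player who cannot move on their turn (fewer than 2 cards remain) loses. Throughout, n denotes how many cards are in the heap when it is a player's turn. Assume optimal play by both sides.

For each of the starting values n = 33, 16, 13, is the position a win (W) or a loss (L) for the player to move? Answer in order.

33: L, 16: L, 13: W

Label each position W (a win for the player to move) or L (a loss). A position with no legal move is L; any other position is W exactly when some move reaches an L, and L when every move reaches a W.
n=0: no move → L
n=1: no move → L
n=2: can move to 0, which is L ⇒ W
n=3: can move to 1, which is L ⇒ W
n=4: can move to 0, which is L ⇒ W
n=5: can move to 1, which is L ⇒ W
n=6: can move to 0, which is L ⇒ W
n=7: can move to 1, which is L ⇒ W
n=8: moves to 6(W), 4(W), 2(W); every one is W ⇒ L
n=9: moves to 7(W), 5(W), 3(W); every one is W ⇒ L
n=10: can move to 8, which is L ⇒ W
n=11: can move to 9, which is L ⇒ W
n=12: can move to 8, which is L ⇒ W
n=13: can move to 9, which is L ⇒ W
n=14: can move to 8, which is L ⇒ W
n=15: can move to 9, which is L ⇒ W
n=16: moves to 14(W), 12(W), 10(W); every one is W ⇒ L
n=17: moves to 15(W), 13(W), 11(W); every one is W ⇒ L
n=18: can move to 16, which is L ⇒ W
n=19: can move to 17, which is L ⇒ W
n=20: can move to 16, which is L ⇒ W
n=21: can move to 17, which is L ⇒ W
n=22: can move to 16, which is L ⇒ W
n=23: can move to 17, which is L ⇒ W
n=24: moves to 22(W), 20(W), 18(W); every one is W ⇒ L
n=25: moves to 23(W), 21(W), 19(W); every one is W ⇒ L
n=26: can move to 24, which is L ⇒ W
n=27: can move to 25, which is L ⇒ W
n=28: can move to 24, which is L ⇒ W
n=29: can move to 25, which is L ⇒ W
n=30: can move to 24, which is L ⇒ W
n=31: can move to 25, which is L ⇒ W
n=32: moves to 30(W), 28(W), 26(W); every one is W ⇒ L
n=33: moves to 31(W), 29(W), 27(W); every one is W ⇒ L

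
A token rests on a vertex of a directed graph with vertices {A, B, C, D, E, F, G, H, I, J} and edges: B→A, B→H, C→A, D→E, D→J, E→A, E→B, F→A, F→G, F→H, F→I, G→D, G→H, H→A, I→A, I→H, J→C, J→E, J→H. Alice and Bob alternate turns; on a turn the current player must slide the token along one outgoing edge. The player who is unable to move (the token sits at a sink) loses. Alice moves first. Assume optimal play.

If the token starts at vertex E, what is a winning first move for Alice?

Move to A.

Compute win/loss labels from the base case upward. A position with no move is L. Any other position is W if it can reach an L in one move, else L.
Every edge goes from a vertex to one that appears earlier in the order A, H, B, E, C, J, D, G, I, F, so processing vertices in that order labels each vertex after all of its successors.
A: no outgoing edge → L
H: W (go to A, an L position)
B: W (go to A, an L position)
E: W (go to A, an L position)
C: W (go to A, an L position)
J: L (options C(W), E(W), H(W) are all W)
D: W (go to J, an L position)
G: L (options D(W), H(W) are all W)
I: W (go to A, an L position)
F: W (go to G, an L position)
From E, the L positions reachable in one move are: A.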